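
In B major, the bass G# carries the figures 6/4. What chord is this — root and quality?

C# minor

The figures 6/4 indicate a triad in second inversion.
In second inversion the root lies a fourth above the bass: a fourth above G# in B major is C#.
The chord tones are G#, C#, E, giving C# minor.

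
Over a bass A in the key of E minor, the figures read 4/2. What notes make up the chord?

The written figures 4/2 are shorthand for 6/4/2: the 6 is implied.
A second above A in this key is B.
A fourth above A in this key is D.
A sixth above A in this key is F#.
Together with the bass A, this spells B minor seventh in third inversion.

A, B, D, F#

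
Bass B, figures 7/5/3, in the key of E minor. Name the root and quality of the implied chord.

B minor seventh

The figures 7/5/3 indicate a seventh chord in root position.
In root position the bass is the root, so the root is B.
The chord tones are B, D, F#, A, giving B minor seventh.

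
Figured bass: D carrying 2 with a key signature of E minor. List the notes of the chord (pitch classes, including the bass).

The written figures 2 are shorthand for 6/4/2: the 6/4 are implied.
A second above D in this key is E.
A fourth above D in this key is G.
A sixth above D in this key is B.
Together with the bass D, this spells E minor seventh in third inversion.

D, E, G, B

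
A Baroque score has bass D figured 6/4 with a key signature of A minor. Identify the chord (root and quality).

The figures 6/4 indicate a triad in second inversion.
In second inversion the root lies a fourth above the bass: a fourth above D in A minor is G.
The chord tones are D, G, B, giving G major.

G major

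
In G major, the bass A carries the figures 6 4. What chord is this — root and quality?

D major

The figures 6 4 indicate a triad in second inversion.
In second inversion the root lies a fourth above the bass: a fourth above A in G major is D.
The chord tones are A, D, F#, giving D major.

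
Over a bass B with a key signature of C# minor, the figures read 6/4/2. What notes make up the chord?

A second above B in this key is C#.
A fourth above B in this key is E.
A sixth above B in this key is G#.
Together with the bass B, this spells C# minor seventh in third inversion.

B, C#, E, G#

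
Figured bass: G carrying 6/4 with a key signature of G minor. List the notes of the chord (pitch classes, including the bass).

G, C, Eb

A fourth above G in this key is C.
A sixth above G in this key is Eb.
Together with the bass G, this spells C minor in second inversion.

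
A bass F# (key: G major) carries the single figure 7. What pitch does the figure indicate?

Counting 6 letter steps above F# lands on E; in G major, that letter is E.

E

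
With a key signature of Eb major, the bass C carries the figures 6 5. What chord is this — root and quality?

The figures 6 5 indicate a seventh chord in first inversion.
In first inversion the root lies a sixth above the bass: a sixth above C in Eb major is Ab.
The chord tones are C, Eb, G, Ab, giving Ab major seventh.

Ab major seventh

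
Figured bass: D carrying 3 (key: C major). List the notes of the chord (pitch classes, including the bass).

The written figures 3 are shorthand for 5/3: the 5 is implied.
A third above D in this key is F.
A fifth above D in this key is A.
Together with the bass D, this spells D minor in root position.

D, F, A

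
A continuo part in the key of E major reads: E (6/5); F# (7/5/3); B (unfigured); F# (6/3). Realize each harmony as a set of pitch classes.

E (6/5/3): E, G#, B, C#.
F# (7/5/3): F#, A, C#, E.
B (5/3): B, D#, F#.
F# (6/3): F#, A, D#.

E, G#, B, C# | F#, A, C#, E | B, D#, F# | F#, A, D#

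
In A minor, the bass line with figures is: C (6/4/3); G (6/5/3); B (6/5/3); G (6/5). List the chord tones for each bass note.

C (6/4/3): C, E, F, A.
G (6/5/3): G, B, D, E.
B (6/5/3): B, D, F, G.
G (6/5/3): G, B, D, E.

C, E, F, A | G, B, D, E | B, D, F, G | G, B, D, E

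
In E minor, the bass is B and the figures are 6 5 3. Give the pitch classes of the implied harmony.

A third above B in this key is D.
A fifth above B in this key is F#.
A sixth above B in this key is G.
Together with the bass B, this spells G major seventh in first inversion.

B, D, F#, G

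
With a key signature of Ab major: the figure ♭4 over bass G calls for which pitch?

Cb

Counting 3 letter steps above G lands on C; in Ab major, that letter is C.
The b4 figure lowers it a semitone, giving Cb.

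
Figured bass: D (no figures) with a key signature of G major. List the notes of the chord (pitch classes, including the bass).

An unfigured bass implies 5/3.
A third above D in this key is F#.
A fifth above D in this key is A.
Together with the bass D, this spells D major in root position.

D, F#, A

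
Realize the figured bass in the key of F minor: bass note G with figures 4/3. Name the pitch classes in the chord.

The written figures 4/3 are shorthand for 6/4/3: the 6 is implied.
A third above G in this key is Bb.
A fourth above G in this key is C.
A sixth above G in this key is Eb.
Together with the bass G, this spells C minor seventh in second inversion.

G, Bb, C, Eb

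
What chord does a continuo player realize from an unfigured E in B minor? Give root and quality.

E minor

An unfigured bass indicates a triad in root position.
In root position the bass is the root, so the root is E.
The chord tones are E, G, B, giving E minor.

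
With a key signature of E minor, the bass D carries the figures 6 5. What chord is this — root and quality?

The figures 6 5 indicate a seventh chord in first inversion.
In first inversion the root lies a sixth above the bass: a sixth above D in E minor is B.
The chord tones are D, F#, A, B, giving B minor seventh.

B minor seventh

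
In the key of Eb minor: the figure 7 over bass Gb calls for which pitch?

Counting 6 letter steps above Gb lands on F; in Eb minor, that letter is F.

F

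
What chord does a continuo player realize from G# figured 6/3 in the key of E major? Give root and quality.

The figures 6/3 indicate a triad in first inversion.
In first inversion the root lies a sixth above the bass: a sixth above G# in E major is E.
The chord tones are G#, B, E, giving E major.

E major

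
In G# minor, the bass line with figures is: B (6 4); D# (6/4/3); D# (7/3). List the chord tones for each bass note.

B (6/4): B, E, G#.
D# (6/4/3): D#, F#, G#, B.
D# (7/5/3): D#, F#, A#, C#.

B, E, G# | D#, F#, G#, B | D#, F#, A#, C#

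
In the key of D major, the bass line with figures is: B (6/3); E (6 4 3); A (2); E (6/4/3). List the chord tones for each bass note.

B, D, G | E, G, A, C# | A, B, D, F# | E, G, A, C#

B (6/3): B, D, G.
E (6/4/3): E, G, A, C#.
A (6/4/2): A, B, D, F#.
E (6/4/3): E, G, A, C#.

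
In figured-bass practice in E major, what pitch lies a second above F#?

G#

Counting 1 letter step above F# lands on G; in E major, that letter is G#.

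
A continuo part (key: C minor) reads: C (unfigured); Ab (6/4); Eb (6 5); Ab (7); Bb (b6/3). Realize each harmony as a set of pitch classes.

C (5/3): C, Eb, G.
Ab (6/4): Ab, D, F.
Eb (6/5/3): Eb, G, Bb, C.
Ab (7/5/3): Ab, C, Eb, G.
Bb (b6/3): Bb, D, Gb.

C, Eb, G | Ab, D, F | Eb, G, Bb, C | Ab, C, Eb, G | Bb, D, Gb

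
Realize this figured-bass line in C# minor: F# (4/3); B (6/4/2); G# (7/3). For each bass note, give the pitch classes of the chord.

F#, A, B, D# | B, C#, E, G# | G#, B, D#, F#

F# (6/4/3): F#, A, B, D#.
B (6/4/2): B, C#, E, G#.
G# (7/5/3): G#, B, D#, F#.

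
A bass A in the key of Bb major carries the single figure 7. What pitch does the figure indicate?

G

Counting 6 letter steps above A lands on G; in Bb major, that letter is G.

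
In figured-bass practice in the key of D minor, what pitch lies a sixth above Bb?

G

Counting 5 letter steps above Bb lands on G; in D minor, that letter is G.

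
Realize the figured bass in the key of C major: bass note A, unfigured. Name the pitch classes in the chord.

A, C, E

An unfigured bass implies 5/3.
A third above A in this key is C.
A fifth above A in this key is E.
Together with the bass A, this spells A minor in root position.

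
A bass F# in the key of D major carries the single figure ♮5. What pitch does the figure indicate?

C

Counting 4 letter steps above F# lands on C; in D major, that letter is C#.
The ♮5 figure makes it natural, giving C.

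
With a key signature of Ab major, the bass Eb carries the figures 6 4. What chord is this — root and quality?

Ab major

The figures 6 4 indicate a triad in second inversion.
In second inversion the root lies a fourth above the bass: a fourth above Eb in Ab major is Ab.
The chord tones are Eb, Ab, C, giving Ab major.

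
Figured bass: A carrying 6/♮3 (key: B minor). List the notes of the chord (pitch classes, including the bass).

A, C, F#

A third above A in this key is C#, made natural (C) by the ♮ figure.
A sixth above A in this key is F#.
Together with the bass A, this spells F# diminished in first inversion.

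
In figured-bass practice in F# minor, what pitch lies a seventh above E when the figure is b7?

Db

Counting 6 letter steps above E lands on D; in F# minor, that letter is D.
The b7 figure lowers it a semitone, giving Db.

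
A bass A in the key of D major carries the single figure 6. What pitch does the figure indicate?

F#

Counting 5 letter steps above A lands on F; in D major, that letter is F#.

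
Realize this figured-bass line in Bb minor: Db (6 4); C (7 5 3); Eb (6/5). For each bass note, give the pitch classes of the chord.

Db, Gb, Bb | C, Eb, Gb, Bb | Eb, Gb, Bb, C

Db (6/4): Db, Gb, Bb.
C (7/5/3): C, Eb, Gb, Bb.
Eb (6/5/3): Eb, Gb, Bb, C.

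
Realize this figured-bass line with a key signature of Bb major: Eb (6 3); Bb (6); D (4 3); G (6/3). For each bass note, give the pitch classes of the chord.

Eb, G, C | Bb, D, G | D, F, G, Bb | G, Bb, Eb

Eb (6/3): Eb, G, C.
Bb (6/3): Bb, D, G.
D (6/4/3): D, F, G, Bb.
G (6/3): G, Bb, Eb.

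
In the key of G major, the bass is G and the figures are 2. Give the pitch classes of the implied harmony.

G, A, C, E

The written figures 2 are shorthand for 6/4/2: the 6/4 are implied.
A second above G in this key is A.
A fourth above G in this key is C.
A sixth above G in this key is E.
Together with the bass G, this spells A minor seventh in third inversion.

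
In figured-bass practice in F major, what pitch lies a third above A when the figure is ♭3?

Cb

Counting 2 letter steps above A lands on C; in F major, that letter is C.
The b3 figure lowers it a semitone, giving Cb.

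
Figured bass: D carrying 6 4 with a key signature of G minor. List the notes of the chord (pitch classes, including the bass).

D, G, Bb

A fourth above D in this key is G.
A sixth above D in this key is Bb.
Together with the bass D, this spells G minor in second inversion.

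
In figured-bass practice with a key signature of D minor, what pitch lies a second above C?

Counting 1 letter step above C lands on D; in D minor, that letter is D.

D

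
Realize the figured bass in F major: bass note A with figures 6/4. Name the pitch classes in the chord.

A, D, F

A fourth above A in this key is D.
A sixth above A in this key is F.
Together with the bass A, this spells D minor in second inversion.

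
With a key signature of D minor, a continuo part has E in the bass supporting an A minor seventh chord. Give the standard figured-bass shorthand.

E is the fifth of A minor seventh, so the chord is in second inversion.
A seventh chord in second inversion is figured 6/4/3, conventionally abbreviated 4/3.

4/3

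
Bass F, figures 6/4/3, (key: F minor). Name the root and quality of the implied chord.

The figures 6/4/3 indicate a seventh chord in second inversion.
In second inversion the root lies a fourth above the bass: a fourth above F in F minor is Bb.
The chord tones are F, Ab, Bb, Db, giving Bb minor seventh.

Bb minor seventh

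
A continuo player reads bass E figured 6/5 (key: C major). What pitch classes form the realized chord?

E, G, B, C

The written figures 6/5 are shorthand for 6/5/3: the 3 is implied.
A third above E in this key is G.
A fifth above E in this key is B.
A sixth above E in this key is C.
Together with the bass E, this spells C major seventh in first inversion.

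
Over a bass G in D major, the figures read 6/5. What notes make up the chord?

G, B, D, E

The written figures 6/5 are shorthand for 6/5/3: the 3 is implied.
A third above G in this key is B.
A fifth above G in this key is D.
A sixth above G in this key is E.
Together with the bass G, this spells E minor seventh in first inversion.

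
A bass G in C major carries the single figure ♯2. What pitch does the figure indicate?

Counting 1 letter step above G lands on A; in C major, that letter is A.
The #2 figure raises it a semitone, giving A#.

A#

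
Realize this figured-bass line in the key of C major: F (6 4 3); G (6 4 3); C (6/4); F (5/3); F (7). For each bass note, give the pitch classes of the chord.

F, A, B, D | G, B, C, E | C, F, A | F, A, C | F, A, C, E

F (6/4/3): F, A, B, D.
G (6/4/3): G, B, C, E.
C (6/4): C, F, A.
F (5/3): F, A, C.
F (7/5/3): F, A, C, E.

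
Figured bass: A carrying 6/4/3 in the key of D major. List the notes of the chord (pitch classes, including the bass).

A, C#, D, F#

A third above A in this key is C#.
A fourth above A in this key is D.
A sixth above A in this key is F#.
Together with the bass A, this spells D major seventh in second inversion.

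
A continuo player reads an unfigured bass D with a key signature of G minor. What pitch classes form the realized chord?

D, F, A

An unfigured bass implies 5/3.
A third above D in this key is F.
A fifth above D in this key is A.
Together with the bass D, this spells D minor in root position.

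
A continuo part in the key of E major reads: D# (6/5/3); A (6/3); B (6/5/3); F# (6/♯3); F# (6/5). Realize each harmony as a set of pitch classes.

D#, F#, A, B | A, C#, F# | B, D#, F#, G# | F#, A#, D# | F#, A, C#, D#

D# (6/5/3): D#, F#, A, B.
A (6/3): A, C#, F#.
B (6/5/3): B, D#, F#, G#.
F# (6/#3): F#, A#, D#.
F# (6/5/3): F#, A, C#, D#.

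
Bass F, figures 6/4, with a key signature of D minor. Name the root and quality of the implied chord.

The figures 6/4 indicate a triad in second inversion.
In second inversion the root lies a fourth above the bass: a fourth above F in D minor is Bb.
The chord tones are F, Bb, D, giving Bb major.

Bb major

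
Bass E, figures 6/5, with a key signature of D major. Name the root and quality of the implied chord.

C# half-diminished seventh

The figures 6/5 indicate a seventh chord in first inversion.
In first inversion the root lies a sixth above the bass: a sixth above E in D major is C#.
The chord tones are E, G, B, C#, giving C# half-diminished seventh.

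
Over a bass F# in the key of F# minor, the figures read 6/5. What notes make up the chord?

The written figures 6/5 are shorthand for 6/5/3: the 3 is implied.
A third above F# in this key is A.
A fifth above F# in this key is C#.
A sixth above F# in this key is D.
Together with the bass F#, this spells D major seventh in first inversion.

F#, A, C#, D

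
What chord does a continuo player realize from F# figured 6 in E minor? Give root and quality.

D major

The figures 6 indicate a triad in first inversion.
In first inversion the root lies a sixth above the bass: a sixth above F# in E minor is D.
The chord tones are F#, A, D, giving D major.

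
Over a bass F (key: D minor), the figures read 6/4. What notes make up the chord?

A fourth above F in this key is Bb.
A sixth above F in this key is D.
Together with the bass F, this spells Bb major in second inversion.

F, Bb, D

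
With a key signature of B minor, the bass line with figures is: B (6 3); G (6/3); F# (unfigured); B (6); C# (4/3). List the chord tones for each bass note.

B (6/3): B, D, G.
G (6/3): G, B, E.
F# (5/3): F#, A, C#.
B (6/3): B, D, G.
C# (6/4/3): C#, E, F#, A.

B, D, G | G, B, E | F#, A, C# | B, D, G | C#, E, F#, A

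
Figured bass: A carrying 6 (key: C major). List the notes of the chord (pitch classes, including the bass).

The written figures 6 are shorthand for 6/3: the 3 is implied.
A third above A in this key is C.
A sixth above A in this key is F.
Together with the bass A, this spells F major in first inversion.

A, C, F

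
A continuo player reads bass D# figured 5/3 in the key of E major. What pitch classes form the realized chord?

D#, F#, A

A third above D# in this key is F#.
A fifth above D# in this key is A.
Together with the bass D#, this spells D# diminished in root position.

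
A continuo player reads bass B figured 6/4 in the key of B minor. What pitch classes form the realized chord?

B, E, G

A fourth above B in this key is E.
A sixth above B in this key is G.
Together with the bass B, this spells E minor in second inversion.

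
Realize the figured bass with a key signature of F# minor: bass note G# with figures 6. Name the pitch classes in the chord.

The written figures 6 are shorthand for 6/3: the 3 is implied.
A third above G# in this key is B.
A sixth above G# in this key is E.
Together with the bass G#, this spells E major in first inversion.

G#, B, E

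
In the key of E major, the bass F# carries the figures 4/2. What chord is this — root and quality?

The figures 4/2 indicate a seventh chord in third inversion.
In third inversion the root lies a second above the bass: a second above F# in E major is G#.
The chord tones are F#, G#, B, D#, giving G# minor seventh.

G# minor seventh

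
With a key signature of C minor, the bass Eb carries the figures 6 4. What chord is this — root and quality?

Ab major

The figures 6 4 indicate a triad in second inversion.
In second inversion the root lies a fourth above the bass: a fourth above Eb in C minor is Ab.
The chord tones are Eb, Ab, C, giving Ab major.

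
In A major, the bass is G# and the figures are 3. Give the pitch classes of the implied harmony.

The written figures 3 are shorthand for 5/3: the 5 is implied.
A third above G# in this key is B.
A fifth above G# in this key is D.
Together with the bass G#, this spells G# diminished in root position.

G#, B, D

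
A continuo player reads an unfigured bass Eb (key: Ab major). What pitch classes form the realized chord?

Eb, G, Bb

An unfigured bass implies 5/3.
A third above Eb in this key is G.
A fifth above Eb in this key is Bb.
Together with the bass Eb, this spells Eb major in root position.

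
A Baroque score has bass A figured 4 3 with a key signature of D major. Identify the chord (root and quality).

D major seventh

The figures 4 3 indicate a seventh chord in second inversion.
In second inversion the root lies a fourth above the bass: a fourth above A in D major is D.
The chord tones are A, C#, D, F#, giving D major seventh.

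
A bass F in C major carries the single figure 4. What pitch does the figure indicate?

Counting 3 letter steps above F lands on B; in C major, that letter is B.

B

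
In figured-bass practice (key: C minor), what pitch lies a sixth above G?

Counting 5 letter steps above G lands on E; in C minor, that letter is Eb.

Eb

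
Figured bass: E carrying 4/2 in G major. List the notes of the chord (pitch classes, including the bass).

The written figures 4/2 are shorthand for 6/4/2: the 6 is implied.
A second above E in this key is F#.
A fourth above E in this key is A.
A sixth above E in this key is C.
Together with the bass E, this spells F# half-diminished seventh in third inversion.

E, F#, A, C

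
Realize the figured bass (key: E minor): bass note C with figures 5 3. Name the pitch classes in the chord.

A third above C in this key is E.
A fifth above C in this key is G.
Together with the bass C, this spells C major in root position.

C, E, G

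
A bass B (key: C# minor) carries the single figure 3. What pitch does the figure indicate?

Counting 2 letter steps above B lands on D; in C# minor, that letter is D#.

D#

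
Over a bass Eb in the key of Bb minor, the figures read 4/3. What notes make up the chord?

Eb, Gb, Ab, C

The written figures 4/3 are shorthand for 6/4/3: the 6 is implied.
A third above Eb in this key is Gb.
A fourth above Eb in this key is Ab.
A sixth above Eb in this key is C.
Together with the bass Eb, this spells Ab dominant seventh in second inversion.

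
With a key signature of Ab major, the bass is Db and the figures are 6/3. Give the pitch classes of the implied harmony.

Db, F, Bb

A third above Db in this key is F.
A sixth above Db in this key is Bb.
Together with the bass Db, this spells Bb minor in first inversion.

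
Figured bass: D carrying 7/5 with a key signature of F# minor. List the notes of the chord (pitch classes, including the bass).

The written figures 7/5 are shorthand for 7/5/3: the 3 is implied.
A third above D in this key is F#.
A fifth above D in this key is A.
A seventh above D in this key is C#.
Together with the bass D, this spells D major seventh in root position.

D, F#, A, C#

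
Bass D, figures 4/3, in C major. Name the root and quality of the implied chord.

G dominant seventh

The figures 4/3 indicate a seventh chord in second inversion.
In second inversion the root lies a fourth above the bass: a fourth above D in C major is G.
The chord tones are D, F, G, B, giving G dominant seventh.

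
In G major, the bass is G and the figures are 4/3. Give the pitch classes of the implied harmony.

G, B, C, E

The written figures 4/3 are shorthand for 6/4/3: the 6 is implied.
A third above G in this key is B.
A fourth above G in this key is C.
A sixth above G in this key is E.
Together with the bass G, this spells C major seventh in second inversion.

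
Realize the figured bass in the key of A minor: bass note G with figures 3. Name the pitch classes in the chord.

The written figures 3 are shorthand for 5/3: the 5 is implied.
A third above G in this key is B.
A fifth above G in this key is D.
Together with the bass G, this spells G major in root position.

G, B, D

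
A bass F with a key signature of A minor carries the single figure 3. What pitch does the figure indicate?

A

Counting 2 letter steps above F lands on A; in A minor, that letter is A.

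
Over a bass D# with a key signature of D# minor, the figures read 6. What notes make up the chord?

D#, F#, B

The written figures 6 are shorthand for 6/3: the 3 is implied.
A third above D# in this key is F#.
A sixth above D# in this key is B.
Together with the bass D#, this spells B major in first inversion.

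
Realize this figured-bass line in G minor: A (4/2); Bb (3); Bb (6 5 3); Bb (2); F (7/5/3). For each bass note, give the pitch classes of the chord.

A (6/4/2): A, Bb, D, F.
Bb (5/3): Bb, D, F.
Bb (6/5/3): Bb, D, F, G.
Bb (6/4/2): Bb, C, Eb, G.
F (7/5/3): F, A, C, Eb.

A, Bb, D, F | Bb, D, F | Bb, D, F, G | Bb, C, Eb, G | F, A, C, Eb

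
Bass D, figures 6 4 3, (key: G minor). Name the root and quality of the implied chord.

The figures 6 4 3 indicate a seventh chord in second inversion.
In second inversion the root lies a fourth above the bass: a fourth above D in G minor is G.
The chord tones are D, F, G, Bb, giving G minor seventh.

G minor seventh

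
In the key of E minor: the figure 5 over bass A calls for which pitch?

E

Counting 4 letter steps above A lands on E; in E minor, that letter is E.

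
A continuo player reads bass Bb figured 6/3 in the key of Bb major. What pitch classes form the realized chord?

A third above Bb in this key is D.
A sixth above Bb in this key is G.
Together with the bass Bb, this spells G minor in first inversion.

Bb, D, G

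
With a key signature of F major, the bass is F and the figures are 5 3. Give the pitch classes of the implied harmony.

F, A, C

A third above F in this key is A.
A fifth above F in this key is C.
Together with the bass F, this spells F major in root position.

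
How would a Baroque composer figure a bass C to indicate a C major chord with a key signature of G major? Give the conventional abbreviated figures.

C is the root of C major, so the chord is in root position.
A triad in root position is figured 5/3, conventionally abbreviated (no figures — root-position triad).

no figures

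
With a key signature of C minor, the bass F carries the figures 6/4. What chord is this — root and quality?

The figures 6/4 indicate a triad in second inversion.
In second inversion the root lies a fourth above the bass: a fourth above F in C minor is Bb.
The chord tones are F, Bb, D, giving Bb major.

Bb major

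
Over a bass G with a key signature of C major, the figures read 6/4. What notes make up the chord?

A fourth above G in this key is C.
A sixth above G in this key is E.
Together with the bass G, this spells C major in second inversion.

G, C, E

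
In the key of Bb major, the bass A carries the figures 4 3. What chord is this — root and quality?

D minor seventh

The figures 4 3 indicate a seventh chord in second inversion.
In second inversion the root lies a fourth above the bass: a fourth above A in Bb major is D.
The chord tones are A, C, D, F, giving D minor seventh.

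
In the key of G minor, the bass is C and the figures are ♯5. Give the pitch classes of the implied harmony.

C, Eb, G#

The written figures ♯5 are shorthand for 5/3: the 3 is implied.
A third above C in this key is Eb.
A fifth above C in this key is G, raised to G# by the sharp.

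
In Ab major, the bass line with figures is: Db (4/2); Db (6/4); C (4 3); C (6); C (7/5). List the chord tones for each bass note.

Db (6/4/2): Db, Eb, G, Bb.
Db (6/4): Db, G, Bb.
C (6/4/3): C, Eb, F, Ab.
C (6/3): C, Eb, Ab.
C (7/5/3): C, Eb, G, Bb.

Db, Eb, G, Bb | Db, G, Bb | C, Eb, F, Ab | C, Eb, Ab | C, Eb, G, Bb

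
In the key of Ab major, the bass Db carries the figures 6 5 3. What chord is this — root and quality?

Bb minor seventh

The figures 6 5 3 indicate a seventh chord in first inversion.
In first inversion the root lies a sixth above the bass: a sixth above Db in Ab major is Bb.
The chord tones are Db, F, Ab, Bb, giving Bb minor seventh.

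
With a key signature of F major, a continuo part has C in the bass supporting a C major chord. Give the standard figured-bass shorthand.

no figures

C is the root of C major, so the chord is in root position.
A triad in root position is figured 5/3, conventionally abbreviated (no figures — root-position triad).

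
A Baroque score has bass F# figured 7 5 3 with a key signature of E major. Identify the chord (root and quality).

F# minor seventh

The figures 7 5 3 indicate a seventh chord in root position.
In root position the bass is the root, so the root is F#.
The chord tones are F#, A, C#, E, giving F# minor seventh.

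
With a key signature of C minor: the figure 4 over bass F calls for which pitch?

Bb

Counting 3 letter steps above F lands on B; in C minor, that letter is Bb.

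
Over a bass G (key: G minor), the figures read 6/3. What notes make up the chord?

A third above G in this key is Bb.
A sixth above G in this key is Eb.
Together with the bass G, this spells Eb major in first inversion.

G, Bb, Eb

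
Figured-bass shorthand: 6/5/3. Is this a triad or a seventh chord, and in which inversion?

Intervals of 6/5/3 above the bass form a seventh chord; the bass is the third, so this is first inversion.

seventh chord, first inversion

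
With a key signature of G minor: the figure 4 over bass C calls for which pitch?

Counting 3 letter steps above C lands on F; in G minor, that letter is F.

F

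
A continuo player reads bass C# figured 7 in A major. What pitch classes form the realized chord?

C#, E, G#, B

The written figures 7 are shorthand for 7/5/3: the 5/3 are implied.
A third above C# in this key is E.
A fifth above C# in this key is G#.
A seventh above C# in this key is B.
Together with the bass C#, this spells C# minor seventh in root position.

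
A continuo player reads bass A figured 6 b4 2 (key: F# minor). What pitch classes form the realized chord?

A second above A in this key is B.
A fourth above A in this key is D, lowered to Db by the flat.
A sixth above A in this key is F#.

A, B, Db, F#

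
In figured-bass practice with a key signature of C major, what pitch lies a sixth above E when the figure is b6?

Cb

Counting 5 letter steps above E lands on C; in C major, that letter is C.
The b6 figure lowers it a semitone, giving Cb.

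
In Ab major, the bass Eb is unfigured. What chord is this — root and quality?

An unfigured bass indicates a triad in root position.
In root position the bass is the root, so the root is Eb.
The chord tones are Eb, G, Bb, giving Eb major.

Eb major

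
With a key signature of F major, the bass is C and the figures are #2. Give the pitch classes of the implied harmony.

C, D#, F, A

The written figures #2 are shorthand for 6/4/2: the 6/4 are implied.
A second above C in this key is D, raised to D# by the sharp.
A fourth above C in this key is F.
A sixth above C in this key is A.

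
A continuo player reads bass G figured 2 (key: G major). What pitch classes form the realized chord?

The written figures 2 are shorthand for 6/4/2: the 6/4 are implied.
A second above G in this key is A.
A fourth above G in this key is C.
A sixth above G in this key is E.
Together with the bass G, this spells A minor seventh in third inversion.

G, A, C, E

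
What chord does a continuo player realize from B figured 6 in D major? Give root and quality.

The figures 6 indicate a triad in first inversion.
In first inversion the root lies a sixth above the bass: a sixth above B in D major is G.
The chord tones are B, D, G, giving G major.

G major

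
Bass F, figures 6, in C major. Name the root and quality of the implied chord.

The figures 6 indicate a triad in first inversion.
In first inversion the root lies a sixth above the bass: a sixth above F in C major is D.
The chord tones are F, A, D, giving D minor.

D minor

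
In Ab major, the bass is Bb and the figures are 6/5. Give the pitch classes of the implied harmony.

The written figures 6/5 are shorthand for 6/5/3: the 3 is implied.
A third above Bb in this key is Db.
A fifth above Bb in this key is F.
A sixth above Bb in this key is G.
Together with the bass Bb, this spells G half-diminished seventh in first inversion.

Bb, Db, F, G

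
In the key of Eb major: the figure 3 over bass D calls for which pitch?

Counting 2 letter steps above D lands on F; in Eb major, that letter is F.

F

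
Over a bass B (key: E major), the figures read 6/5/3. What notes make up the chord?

B, D#, F#, G#

A third above B in this key is D#.
A fifth above B in this key is F#.
A sixth above B in this key is G#.
Together with the bass B, this spells G# minor seventh in first inversion.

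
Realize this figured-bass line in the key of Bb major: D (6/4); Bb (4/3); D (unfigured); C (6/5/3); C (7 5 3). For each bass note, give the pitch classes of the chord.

D (6/4): D, G, Bb.
Bb (6/4/3): Bb, D, Eb, G.
D (5/3): D, F, A.
C (6/5/3): C, Eb, G, A.
C (7/5/3): C, Eb, G, Bb.

D, G, Bb | Bb, D, Eb, G | D, F, A | C, Eb, G, A | C, Eb, G, Bb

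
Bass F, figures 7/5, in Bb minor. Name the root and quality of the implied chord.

The figures 7/5 indicate a seventh chord in root position.
In root position the bass is the root, so the root is F.
The chord tones are F, Ab, C, Eb, giving F minor seventh.

F minor seventh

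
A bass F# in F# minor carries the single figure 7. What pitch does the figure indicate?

Counting 6 letter steps above F# lands on E; in F# minor, that letter is E.

E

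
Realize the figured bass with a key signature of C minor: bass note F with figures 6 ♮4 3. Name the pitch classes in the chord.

F, Ab, B, D

A third above F in this key is Ab.
A fourth above F in this key is Bb, made natural (B) by the ♮ figure.
A sixth above F in this key is D.
Together with the bass F, this spells B diminished seventh in second inversion.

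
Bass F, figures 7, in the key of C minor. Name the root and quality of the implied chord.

F minor seventh

The figures 7 indicate a seventh chord in root position.
In root position the bass is the root, so the root is F.
The chord tones are F, Ab, C, Eb, giving F minor seventh.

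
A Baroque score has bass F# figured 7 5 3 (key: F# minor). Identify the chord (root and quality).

The figures 7 5 3 indicate a seventh chord in root position.
In root position the bass is the root, so the root is F#.
The chord tones are F#, A, C#, E, giving F# minor seventh.

F# minor seventh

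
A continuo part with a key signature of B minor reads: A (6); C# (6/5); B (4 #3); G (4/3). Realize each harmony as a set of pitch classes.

A (6/3): A, C#, F#.
C# (6/5/3): C#, E, G, A.
B (6/4/#3): B, D#, E, G.
G (6/4/3): G, B, C#, E.

A, C#, F# | C#, E, G, A | B, D#, E, G | G, B, C#, E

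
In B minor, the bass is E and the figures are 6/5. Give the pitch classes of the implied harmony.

E, G, B, C#

The written figures 6/5 are shorthand for 6/5/3: the 3 is implied.
A third above E in this key is G.
A fifth above E in this key is B.
A sixth above E in this key is C#.
Together with the bass E, this spells C# half-diminished seventh in first inversion.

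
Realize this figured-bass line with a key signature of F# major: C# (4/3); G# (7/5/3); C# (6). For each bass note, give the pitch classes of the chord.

C#, E#, F#, A# | G#, B, D#, F# | C#, E#, A#

C# (6/4/3): C#, E#, F#, A#.
G# (7/5/3): G#, B, D#, F#.
C# (6/3): C#, E#, A#.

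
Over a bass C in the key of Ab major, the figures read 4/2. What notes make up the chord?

C, Db, F, Ab

The written figures 4/2 are shorthand for 6/4/2: the 6 is implied.
A second above C in this key is Db.
A fourth above C in this key is F.
A sixth above C in this key is Ab.
Together with the bass C, this spells Db major seventh in third inversion.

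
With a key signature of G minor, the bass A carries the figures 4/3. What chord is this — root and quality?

The figures 4/3 indicate a seventh chord in second inversion.
In second inversion the root lies a fourth above the bass: a fourth above A in G minor is D.
The chord tones are A, C, D, F, giving D minor seventh.

D minor seventh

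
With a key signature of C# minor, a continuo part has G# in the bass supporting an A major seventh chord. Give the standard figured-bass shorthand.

G# is the seventh of A major seventh, so the chord is in third inversion.
A seventh chord in third inversion is figured 6/4/2, conventionally abbreviated 4/2.

4/2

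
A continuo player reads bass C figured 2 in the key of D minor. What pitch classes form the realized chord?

C, D, F, A

The written figures 2 are shorthand for 6/4/2: the 6/4 are implied.
A second above C in this key is D.
A fourth above C in this key is F.
A sixth above C in this key is A.
Together with the bass C, this spells D minor seventh in third inversion.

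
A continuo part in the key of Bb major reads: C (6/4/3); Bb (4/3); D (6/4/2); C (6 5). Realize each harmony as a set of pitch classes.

C (6/4/3): C, Eb, F, A.
Bb (6/4/3): Bb, D, Eb, G.
D (6/4/2): D, Eb, G, Bb.
C (6/5/3): C, Eb, G, A.

C, Eb, F, A | Bb, D, Eb, G | D, Eb, G, Bb | C, Eb, G, A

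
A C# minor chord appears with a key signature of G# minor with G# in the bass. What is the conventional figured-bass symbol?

6/4

G# is the fifth of C# minor, so the chord is in second inversion.
A triad in second inversion is figured 6/4, conventionally abbreviated 6/4.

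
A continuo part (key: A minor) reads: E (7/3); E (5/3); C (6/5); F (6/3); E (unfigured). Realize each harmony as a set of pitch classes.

E, G, B, D | E, G, B | C, E, G, A | F, A, D | E, G, B

E (7/5/3): E, G, B, D.
E (5/3): E, G, B.
C (6/5/3): C, E, G, A.
F (6/3): F, A, D.
E (5/3): E, G, B.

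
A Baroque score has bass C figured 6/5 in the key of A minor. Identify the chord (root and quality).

A minor seventh

The figures 6/5 indicate a seventh chord in first inversion.
In first inversion the root lies a sixth above the bass: a sixth above C in A minor is A.
The chord tones are C, E, G, A, giving A minor seventh.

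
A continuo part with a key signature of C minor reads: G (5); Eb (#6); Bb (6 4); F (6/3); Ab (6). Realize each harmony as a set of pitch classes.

G, Bb, D | Eb, G, C# | Bb, Eb, G | F, Ab, D | Ab, C, F

G (5/3): G, Bb, D.
Eb (#6/3): Eb, G, C#.
Bb (6/4): Bb, Eb, G.
F (6/3): F, Ab, D.
Ab (6/3): Ab, C, F.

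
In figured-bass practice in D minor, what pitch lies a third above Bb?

Counting 2 letter steps above Bb lands on D; in D minor, that letter is D.

D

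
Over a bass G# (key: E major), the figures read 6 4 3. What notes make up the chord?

G#, B, C#, E

A third above G# in this key is B.
A fourth above G# in this key is C#.
A sixth above G# in this key is E.
Together with the bass G#, this spells C# minor seventh in second inversion.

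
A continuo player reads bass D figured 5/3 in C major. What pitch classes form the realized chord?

A third above D in this key is F.
A fifth above D in this key is A.
Together with the bass D, this spells D minor in root position.

D, F, A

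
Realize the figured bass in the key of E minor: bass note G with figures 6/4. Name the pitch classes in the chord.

A fourth above G in this key is C.
A sixth above G in this key is E.
Together with the bass G, this spells C major in second inversion.

G, C, E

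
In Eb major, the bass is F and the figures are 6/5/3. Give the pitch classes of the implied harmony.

F, Ab, C, D

A third above F in this key is Ab.
A fifth above F in this key is C.
A sixth above F in this key is D.
Together with the bass F, this spells D half-diminished seventh in first inversion.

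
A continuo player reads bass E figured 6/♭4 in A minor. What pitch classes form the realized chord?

A fourth above E in this key is A, lowered to Ab by the flat.
A sixth above E in this key is C.
Together with the bass E, this spells Ab augmented in second inversion.

E, Ab, C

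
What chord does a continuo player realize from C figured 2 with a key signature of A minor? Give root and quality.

D minor seventh

The figures 2 indicate a seventh chord in third inversion.
In third inversion the root lies a second above the bass: a second above C in A minor is D.
The chord tones are C, D, F, A, giving D minor seventh.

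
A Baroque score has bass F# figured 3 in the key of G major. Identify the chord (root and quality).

F# diminished

The figures 3 indicate a triad in root position.
In root position the bass is the root, so the root is F#.
The chord tones are F#, A, C, giving F# diminished.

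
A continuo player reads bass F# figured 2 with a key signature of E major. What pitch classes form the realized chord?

The written figures 2 are shorthand for 6/4/2: the 6/4 are implied.
A second above F# in this key is G#.
A fourth above F# in this key is B.
A sixth above F# in this key is D#.
Together with the bass F#, this spells G# minor seventh in third inversion.

F#, G#, B, D#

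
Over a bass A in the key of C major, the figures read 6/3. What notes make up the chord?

A third above A in this key is C.
A sixth above A in this key is F.
Together with the bass A, this spells F major in first inversion.

A, C, F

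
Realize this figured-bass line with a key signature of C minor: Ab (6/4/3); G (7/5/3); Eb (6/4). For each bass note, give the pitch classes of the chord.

Ab (6/4/3): Ab, C, D, F.
G (7/5/3): G, Bb, D, F.
Eb (6/4): Eb, Ab, C.

Ab, C, D, F | G, Bb, D, F | Eb, Ab, C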